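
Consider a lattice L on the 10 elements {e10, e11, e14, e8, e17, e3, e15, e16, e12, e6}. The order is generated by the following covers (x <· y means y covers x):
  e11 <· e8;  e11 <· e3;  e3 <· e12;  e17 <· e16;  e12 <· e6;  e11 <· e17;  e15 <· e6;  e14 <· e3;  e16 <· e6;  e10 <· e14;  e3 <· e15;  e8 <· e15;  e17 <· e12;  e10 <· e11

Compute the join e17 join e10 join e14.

Common upper bounds of {e17, e10, e14}: e12, e6.
The least among these is e12.

e12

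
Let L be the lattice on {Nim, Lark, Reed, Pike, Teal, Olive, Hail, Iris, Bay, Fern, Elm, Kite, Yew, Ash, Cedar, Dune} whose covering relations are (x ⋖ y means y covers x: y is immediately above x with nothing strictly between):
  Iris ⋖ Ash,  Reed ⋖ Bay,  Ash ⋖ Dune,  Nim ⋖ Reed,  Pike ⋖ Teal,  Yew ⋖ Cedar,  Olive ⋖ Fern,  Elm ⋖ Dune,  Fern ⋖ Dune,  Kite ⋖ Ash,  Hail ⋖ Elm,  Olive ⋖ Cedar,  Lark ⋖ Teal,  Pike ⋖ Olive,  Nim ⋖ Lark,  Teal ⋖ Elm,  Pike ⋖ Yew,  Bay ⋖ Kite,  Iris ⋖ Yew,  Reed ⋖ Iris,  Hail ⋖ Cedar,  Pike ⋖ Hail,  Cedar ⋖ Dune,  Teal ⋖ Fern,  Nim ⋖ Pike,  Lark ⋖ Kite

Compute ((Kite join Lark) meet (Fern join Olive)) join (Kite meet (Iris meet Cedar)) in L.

Kite

Kite ∨ Lark = Kite
Fern ∨ Olive = Fern
Kite ∧ Fern = Lark
Iris ∧ Cedar = Iris
Kite ∧ Iris = Reed
Lark ∨ Reed = Kite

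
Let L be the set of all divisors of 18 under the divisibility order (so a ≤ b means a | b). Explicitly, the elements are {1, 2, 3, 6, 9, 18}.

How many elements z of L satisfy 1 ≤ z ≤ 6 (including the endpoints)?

The interval [1, 6] = {1, 2, 3, 6}, which has 4 elements.

4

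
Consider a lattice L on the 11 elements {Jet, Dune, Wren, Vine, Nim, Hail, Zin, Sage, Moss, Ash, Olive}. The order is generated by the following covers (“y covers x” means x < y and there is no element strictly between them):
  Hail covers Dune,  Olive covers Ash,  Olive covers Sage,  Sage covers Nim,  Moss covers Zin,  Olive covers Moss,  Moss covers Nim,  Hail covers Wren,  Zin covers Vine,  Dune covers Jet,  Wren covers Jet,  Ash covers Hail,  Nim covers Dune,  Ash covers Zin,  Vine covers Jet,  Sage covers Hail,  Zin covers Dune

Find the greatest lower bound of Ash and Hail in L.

Common lower bounds of {Ash, Hail}: Dune, Hail, Jet, Wren.
The greatest among these is Hail.

Hail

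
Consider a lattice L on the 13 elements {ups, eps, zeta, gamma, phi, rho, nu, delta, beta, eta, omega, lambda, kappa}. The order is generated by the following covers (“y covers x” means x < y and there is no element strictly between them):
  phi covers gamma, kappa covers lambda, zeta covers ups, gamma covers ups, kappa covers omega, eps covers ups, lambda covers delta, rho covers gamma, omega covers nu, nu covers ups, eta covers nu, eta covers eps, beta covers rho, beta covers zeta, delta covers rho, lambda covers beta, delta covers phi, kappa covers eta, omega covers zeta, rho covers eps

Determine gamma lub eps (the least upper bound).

rho

Common upper bounds of {gamma, eps}: beta, delta, kappa, lambda, rho.
The least among these is rho.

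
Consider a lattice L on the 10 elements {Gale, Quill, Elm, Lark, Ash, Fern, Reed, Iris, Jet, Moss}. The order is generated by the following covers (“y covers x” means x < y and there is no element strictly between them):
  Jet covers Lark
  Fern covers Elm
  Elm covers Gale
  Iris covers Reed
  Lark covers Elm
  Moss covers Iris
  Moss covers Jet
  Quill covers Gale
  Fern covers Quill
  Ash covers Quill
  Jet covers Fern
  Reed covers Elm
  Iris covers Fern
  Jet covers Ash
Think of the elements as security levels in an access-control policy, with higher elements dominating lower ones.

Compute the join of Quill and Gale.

Quill

Common upper bounds of {Quill, Gale}: Ash, Fern, Iris, Jet, Moss, Quill.
The least among these is Quill.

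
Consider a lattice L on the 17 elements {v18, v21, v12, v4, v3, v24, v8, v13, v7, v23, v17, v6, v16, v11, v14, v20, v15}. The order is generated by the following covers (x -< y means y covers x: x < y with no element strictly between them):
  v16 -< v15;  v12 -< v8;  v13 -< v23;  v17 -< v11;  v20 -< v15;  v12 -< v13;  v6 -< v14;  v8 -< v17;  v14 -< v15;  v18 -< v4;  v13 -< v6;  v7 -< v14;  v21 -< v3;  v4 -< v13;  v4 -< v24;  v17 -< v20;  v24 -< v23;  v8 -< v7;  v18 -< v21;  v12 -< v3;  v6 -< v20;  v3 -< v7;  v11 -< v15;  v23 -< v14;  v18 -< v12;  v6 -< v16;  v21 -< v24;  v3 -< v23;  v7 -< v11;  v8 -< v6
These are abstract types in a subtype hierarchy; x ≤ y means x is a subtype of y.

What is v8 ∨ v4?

v6

Common upper bounds of {v8, v4}: v14, v15, v16, v20, v6.
The least among these is v6.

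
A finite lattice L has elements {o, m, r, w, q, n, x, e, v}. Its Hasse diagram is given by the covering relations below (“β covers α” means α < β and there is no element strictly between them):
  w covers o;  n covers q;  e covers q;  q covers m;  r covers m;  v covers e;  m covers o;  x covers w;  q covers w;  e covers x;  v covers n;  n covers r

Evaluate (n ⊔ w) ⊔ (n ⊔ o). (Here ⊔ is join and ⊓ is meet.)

n

n ∨ w = n
n ∨ o = n
n ∨ n = n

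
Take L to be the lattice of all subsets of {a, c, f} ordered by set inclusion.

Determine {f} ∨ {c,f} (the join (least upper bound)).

Under ⊆, join is union: {f} ∪ {c,f} = {c,f}.

{c,f}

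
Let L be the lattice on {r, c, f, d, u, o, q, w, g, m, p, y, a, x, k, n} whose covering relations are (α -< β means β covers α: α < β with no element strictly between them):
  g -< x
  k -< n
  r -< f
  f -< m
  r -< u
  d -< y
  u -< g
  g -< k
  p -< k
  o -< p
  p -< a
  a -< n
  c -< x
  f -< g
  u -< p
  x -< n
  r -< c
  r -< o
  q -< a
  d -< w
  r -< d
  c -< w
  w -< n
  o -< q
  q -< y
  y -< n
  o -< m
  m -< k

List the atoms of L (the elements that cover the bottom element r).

The atoms are exactly the elements that cover r: c, d, f, o, u.

c, d, f, o, u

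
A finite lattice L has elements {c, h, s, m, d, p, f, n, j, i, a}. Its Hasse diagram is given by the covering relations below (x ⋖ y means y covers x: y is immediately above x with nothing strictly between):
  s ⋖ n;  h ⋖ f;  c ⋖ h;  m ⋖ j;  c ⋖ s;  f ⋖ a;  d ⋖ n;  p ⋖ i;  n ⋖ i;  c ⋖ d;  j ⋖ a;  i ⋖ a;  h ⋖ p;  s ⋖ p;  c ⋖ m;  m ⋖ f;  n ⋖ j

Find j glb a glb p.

Common lower bounds of {j, a, p}: c, s.
The greatest among these is s.

s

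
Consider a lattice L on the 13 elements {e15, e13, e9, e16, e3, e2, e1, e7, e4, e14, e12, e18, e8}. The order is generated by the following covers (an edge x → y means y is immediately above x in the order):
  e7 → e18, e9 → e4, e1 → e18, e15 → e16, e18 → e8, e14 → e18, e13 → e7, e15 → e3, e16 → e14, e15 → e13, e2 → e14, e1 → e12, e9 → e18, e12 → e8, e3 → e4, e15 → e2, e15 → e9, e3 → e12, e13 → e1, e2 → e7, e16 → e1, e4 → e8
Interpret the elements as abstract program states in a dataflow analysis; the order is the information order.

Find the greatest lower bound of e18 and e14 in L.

Common lower bounds of {e18, e14}: e14, e15, e16, e2.
The greatest among these is e14.

e14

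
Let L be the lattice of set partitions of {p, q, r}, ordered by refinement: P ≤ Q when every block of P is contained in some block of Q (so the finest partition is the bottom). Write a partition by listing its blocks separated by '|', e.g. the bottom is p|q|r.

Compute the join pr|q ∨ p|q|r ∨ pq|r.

pqr

Common upper bounds of {pr|q, p|q|r, pq|r}: pqr.
The least among these is pqr.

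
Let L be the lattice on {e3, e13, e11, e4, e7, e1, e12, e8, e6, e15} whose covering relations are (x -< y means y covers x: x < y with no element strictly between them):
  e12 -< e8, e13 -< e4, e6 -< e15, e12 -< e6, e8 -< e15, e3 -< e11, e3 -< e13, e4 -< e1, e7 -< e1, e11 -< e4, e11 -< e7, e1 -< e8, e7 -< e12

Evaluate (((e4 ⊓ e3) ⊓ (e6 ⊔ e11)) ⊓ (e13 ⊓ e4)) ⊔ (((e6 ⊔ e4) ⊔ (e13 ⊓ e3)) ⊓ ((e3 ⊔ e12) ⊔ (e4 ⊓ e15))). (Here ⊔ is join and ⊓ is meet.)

e4 ∧ e3 = e3
e6 ∨ e11 = e6
e3 ∧ e6 = e3
e13 ∧ e4 = e13
e3 ∧ e13 = e3
e6 ∨ e4 = e15
e13 ∧ e3 = e3
e15 ∨ e3 = e15
e3 ∨ e12 = e12
e4 ∧ e15 = e4
e12 ∨ e4 = e8
e15 ∧ e8 = e8
e3 ∨ e8 = e8

e8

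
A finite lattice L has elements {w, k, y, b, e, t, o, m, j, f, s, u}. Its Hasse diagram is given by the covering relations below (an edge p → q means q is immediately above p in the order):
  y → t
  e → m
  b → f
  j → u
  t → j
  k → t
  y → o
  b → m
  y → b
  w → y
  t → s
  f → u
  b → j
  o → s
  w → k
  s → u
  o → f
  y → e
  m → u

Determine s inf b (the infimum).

Common lower bounds of {s, b}: w, y.
The greatest among these is y.

y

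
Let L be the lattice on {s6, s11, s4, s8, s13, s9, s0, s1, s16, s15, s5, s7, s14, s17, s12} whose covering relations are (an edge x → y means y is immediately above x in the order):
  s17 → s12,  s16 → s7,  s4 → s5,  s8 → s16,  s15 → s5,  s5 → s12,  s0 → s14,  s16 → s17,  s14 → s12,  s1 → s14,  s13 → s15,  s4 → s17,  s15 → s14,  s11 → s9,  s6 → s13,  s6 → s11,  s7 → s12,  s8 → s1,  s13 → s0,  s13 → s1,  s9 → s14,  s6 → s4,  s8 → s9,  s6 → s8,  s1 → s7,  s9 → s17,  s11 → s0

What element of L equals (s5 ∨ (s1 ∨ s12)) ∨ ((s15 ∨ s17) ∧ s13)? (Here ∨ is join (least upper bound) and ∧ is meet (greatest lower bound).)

s1 ∨ s12 = s12
s5 ∨ s12 = s12
s15 ∨ s17 = s12
s12 ∧ s13 = s13
s12 ∨ s13 = s12

s12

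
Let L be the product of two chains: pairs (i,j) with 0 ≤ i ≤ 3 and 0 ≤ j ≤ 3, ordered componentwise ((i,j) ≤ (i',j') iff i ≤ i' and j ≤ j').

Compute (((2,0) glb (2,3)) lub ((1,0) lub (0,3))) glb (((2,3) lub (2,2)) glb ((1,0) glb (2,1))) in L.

(1,0)

(2,0) ∧ (2,3) = (2,0)
(1,0) ∨ (0,3) = (1,3)
(2,0) ∨ (1,3) = (2,3)
(2,3) ∨ (2,2) = (2,3)
(1,0) ∧ (2,1) = (1,0)
(2,3) ∧ (1,0) = (1,0)
(2,3) ∧ (1,0) = (1,0)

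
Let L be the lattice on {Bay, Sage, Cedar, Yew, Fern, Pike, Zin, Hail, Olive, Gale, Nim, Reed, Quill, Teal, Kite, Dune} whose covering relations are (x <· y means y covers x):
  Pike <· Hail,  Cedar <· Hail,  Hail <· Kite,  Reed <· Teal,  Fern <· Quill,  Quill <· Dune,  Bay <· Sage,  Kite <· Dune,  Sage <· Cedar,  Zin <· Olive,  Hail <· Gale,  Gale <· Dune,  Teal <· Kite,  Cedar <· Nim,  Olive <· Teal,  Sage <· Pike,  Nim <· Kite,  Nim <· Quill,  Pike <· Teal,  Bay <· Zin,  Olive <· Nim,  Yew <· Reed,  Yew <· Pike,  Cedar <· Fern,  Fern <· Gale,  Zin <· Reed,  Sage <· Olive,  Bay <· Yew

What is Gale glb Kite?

Common lower bounds of {Gale, Kite}: Bay, Cedar, Hail, Pike, Sage, Yew.
The greatest among these is Hail.

Hail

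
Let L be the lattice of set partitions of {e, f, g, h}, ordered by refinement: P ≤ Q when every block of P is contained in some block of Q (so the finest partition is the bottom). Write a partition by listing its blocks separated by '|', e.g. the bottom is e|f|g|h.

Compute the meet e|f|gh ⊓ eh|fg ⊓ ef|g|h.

Common lower bounds of {e|f|gh, eh|fg, ef|g|h}: e|f|g|h.
The greatest among these is e|f|g|h.

e|f|g|h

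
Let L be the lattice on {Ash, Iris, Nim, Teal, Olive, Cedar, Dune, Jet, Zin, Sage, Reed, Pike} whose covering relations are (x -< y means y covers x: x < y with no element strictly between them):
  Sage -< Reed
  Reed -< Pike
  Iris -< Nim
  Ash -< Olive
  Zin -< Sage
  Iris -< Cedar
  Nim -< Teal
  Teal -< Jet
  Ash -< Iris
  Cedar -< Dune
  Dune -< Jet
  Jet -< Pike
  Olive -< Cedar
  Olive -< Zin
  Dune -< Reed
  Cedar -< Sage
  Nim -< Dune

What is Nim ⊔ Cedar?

Common upper bounds of {Nim, Cedar}: Dune, Jet, Pike, Reed.
The least among these is Dune.

Dune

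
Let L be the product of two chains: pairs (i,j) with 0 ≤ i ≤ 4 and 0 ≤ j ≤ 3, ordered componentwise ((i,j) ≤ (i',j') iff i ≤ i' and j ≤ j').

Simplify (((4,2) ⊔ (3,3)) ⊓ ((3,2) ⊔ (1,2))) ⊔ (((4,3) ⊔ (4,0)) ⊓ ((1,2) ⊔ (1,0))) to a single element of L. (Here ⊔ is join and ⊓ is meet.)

(3,2)

(4,2) ∨ (3,3) = (4,3)
(3,2) ∨ (1,2) = (3,2)
(4,3) ∧ (3,2) = (3,2)
(4,3) ∨ (4,0) = (4,3)
(1,2) ∨ (1,0) = (1,2)
(4,3) ∧ (1,2) = (1,2)
(3,2) ∨ (1,2) = (3,2)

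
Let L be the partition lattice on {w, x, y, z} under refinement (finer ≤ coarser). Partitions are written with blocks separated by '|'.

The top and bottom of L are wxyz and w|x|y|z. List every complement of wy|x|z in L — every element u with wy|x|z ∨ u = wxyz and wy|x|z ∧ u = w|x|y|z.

Need u with wy|x|z ∨ u = wxyz and wy|x|z ∧ u = w|x|y|z.
Checking each element gives: wxz|y, wx|yz, wz|xy, w|xyz.

wxz|y, wx|yz, wz|xy, w|xyz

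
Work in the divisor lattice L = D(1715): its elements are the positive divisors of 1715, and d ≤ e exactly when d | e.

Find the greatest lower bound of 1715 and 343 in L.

343

Common lower bounds of {1715, 343}: 1, 343, 49, 7.
The greatest among these is 343.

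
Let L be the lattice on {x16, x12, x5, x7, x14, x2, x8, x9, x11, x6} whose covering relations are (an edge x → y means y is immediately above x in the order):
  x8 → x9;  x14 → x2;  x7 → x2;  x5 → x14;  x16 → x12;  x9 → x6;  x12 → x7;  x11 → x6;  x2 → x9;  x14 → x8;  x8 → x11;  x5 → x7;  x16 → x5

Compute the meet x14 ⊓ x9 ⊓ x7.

Common lower bounds of {x14, x9, x7}: x16, x5.
The greatest among these is x5.

x5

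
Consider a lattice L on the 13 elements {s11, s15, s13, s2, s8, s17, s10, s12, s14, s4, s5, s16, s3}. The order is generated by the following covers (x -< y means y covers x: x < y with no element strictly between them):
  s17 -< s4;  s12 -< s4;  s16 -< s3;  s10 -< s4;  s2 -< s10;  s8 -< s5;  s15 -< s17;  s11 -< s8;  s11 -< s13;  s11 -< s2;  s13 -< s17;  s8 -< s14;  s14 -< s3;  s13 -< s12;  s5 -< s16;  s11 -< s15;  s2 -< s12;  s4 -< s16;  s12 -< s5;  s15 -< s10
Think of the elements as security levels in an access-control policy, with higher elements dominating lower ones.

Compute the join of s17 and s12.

Common upper bounds of {s17, s12}: s16, s3, s4.
The least among these is s4.

s4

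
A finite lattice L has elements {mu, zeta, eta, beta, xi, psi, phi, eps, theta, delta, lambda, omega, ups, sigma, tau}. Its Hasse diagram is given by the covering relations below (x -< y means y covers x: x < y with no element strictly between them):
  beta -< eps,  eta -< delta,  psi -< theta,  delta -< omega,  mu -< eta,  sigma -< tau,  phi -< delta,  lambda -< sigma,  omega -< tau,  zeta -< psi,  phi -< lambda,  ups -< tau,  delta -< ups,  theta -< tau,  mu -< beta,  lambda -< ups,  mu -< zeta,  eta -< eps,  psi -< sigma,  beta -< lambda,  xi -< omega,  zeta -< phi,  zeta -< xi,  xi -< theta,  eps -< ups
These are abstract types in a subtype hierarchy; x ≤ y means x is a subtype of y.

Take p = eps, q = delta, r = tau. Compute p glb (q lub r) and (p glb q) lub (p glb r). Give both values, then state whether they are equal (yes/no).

q lub r = tau, so p glb (q lub r) = eps glb tau = eps.
p glb q = eta and p glb r = eps, so (p glb q) lub (p glb r) = eta lub eps = eps.
Equal: yes.

eps; eps; yes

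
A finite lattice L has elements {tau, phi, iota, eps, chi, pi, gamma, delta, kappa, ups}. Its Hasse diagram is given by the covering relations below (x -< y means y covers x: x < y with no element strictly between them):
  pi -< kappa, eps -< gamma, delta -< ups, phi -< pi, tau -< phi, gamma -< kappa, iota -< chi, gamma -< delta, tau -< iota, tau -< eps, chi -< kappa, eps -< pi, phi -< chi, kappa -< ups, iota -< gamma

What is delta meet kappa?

gamma

Common lower bounds of {delta, kappa}: eps, gamma, iota, tau.
The greatest among these is gamma.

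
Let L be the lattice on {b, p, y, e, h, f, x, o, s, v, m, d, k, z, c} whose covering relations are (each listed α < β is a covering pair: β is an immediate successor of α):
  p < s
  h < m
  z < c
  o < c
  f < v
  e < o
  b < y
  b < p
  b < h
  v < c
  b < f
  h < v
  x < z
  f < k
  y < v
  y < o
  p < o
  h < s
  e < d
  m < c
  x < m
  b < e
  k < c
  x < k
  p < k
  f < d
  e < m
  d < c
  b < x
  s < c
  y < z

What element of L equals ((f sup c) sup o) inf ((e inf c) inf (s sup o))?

f ∨ c = c
c ∨ o = c
e ∧ c = e
s ∨ o = c
e ∧ c = e
c ∧ e = e

e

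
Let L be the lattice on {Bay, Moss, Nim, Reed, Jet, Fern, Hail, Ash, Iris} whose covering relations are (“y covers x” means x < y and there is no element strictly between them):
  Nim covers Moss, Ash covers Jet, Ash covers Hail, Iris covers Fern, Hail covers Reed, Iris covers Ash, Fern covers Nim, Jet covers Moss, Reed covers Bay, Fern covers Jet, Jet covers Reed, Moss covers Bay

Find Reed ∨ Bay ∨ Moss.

Jet

Common upper bounds of {Reed, Bay, Moss}: Ash, Fern, Iris, Jet.
The least among these is Jet.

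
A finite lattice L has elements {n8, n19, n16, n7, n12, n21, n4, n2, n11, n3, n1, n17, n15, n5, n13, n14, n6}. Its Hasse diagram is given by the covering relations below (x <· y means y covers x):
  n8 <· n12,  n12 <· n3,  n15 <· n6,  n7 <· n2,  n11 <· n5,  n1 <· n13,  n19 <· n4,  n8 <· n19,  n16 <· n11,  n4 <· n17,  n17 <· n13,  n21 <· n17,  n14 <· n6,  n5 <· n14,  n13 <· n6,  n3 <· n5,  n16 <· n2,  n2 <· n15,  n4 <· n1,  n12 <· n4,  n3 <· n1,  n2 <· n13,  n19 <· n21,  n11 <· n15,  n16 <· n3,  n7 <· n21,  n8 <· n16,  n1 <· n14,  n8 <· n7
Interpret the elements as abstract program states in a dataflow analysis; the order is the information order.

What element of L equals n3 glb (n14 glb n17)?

n12

n14 ∧ n17 = n4
n3 ∧ n4 = n12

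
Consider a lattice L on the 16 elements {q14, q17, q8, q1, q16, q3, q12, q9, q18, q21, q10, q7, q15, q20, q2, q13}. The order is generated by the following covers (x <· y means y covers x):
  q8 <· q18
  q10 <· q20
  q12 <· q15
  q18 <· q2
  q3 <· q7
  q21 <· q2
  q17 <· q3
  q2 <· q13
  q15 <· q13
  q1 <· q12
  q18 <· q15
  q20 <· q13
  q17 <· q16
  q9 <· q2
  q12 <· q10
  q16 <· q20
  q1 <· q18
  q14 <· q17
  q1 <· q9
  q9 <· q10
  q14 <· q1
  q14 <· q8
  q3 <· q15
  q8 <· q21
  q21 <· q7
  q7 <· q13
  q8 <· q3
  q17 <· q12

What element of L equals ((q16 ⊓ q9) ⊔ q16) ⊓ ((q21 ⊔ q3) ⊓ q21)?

q16 ∧ q9 = q14
q14 ∨ q16 = q16
q21 ∨ q3 = q7
q7 ∧ q21 = q21
q16 ∧ q21 = q14

q14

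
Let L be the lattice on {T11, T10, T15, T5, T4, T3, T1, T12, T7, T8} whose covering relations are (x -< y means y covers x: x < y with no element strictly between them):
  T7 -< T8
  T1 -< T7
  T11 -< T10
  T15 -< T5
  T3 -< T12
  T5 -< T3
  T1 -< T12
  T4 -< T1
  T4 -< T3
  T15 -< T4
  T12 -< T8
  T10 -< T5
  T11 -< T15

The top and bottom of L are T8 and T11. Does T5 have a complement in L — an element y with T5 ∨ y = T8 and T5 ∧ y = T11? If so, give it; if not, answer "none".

none

For every candidate y, either T5 ∨ y ≠ T8 or T5 ∧ y ≠ T11; no complement exists.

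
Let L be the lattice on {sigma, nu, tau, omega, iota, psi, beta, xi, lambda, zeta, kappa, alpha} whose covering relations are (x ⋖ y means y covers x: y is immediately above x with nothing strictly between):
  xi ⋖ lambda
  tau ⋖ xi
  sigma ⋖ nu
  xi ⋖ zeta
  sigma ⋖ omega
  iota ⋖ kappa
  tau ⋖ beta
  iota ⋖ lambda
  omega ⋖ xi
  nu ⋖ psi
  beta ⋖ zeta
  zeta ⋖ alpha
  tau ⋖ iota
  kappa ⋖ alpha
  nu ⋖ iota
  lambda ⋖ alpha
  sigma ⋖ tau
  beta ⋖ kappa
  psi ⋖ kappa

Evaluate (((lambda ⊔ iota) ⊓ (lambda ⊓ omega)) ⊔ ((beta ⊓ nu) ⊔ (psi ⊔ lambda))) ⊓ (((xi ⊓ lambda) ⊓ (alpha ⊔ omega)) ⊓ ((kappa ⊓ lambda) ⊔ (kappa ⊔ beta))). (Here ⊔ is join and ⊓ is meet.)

tau

lambda ∨ iota = lambda
lambda ∧ omega = omega
lambda ∧ omega = omega
beta ∧ nu = sigma
psi ∨ lambda = alpha
sigma ∨ alpha = alpha
omega ∨ alpha = alpha
xi ∧ lambda = xi
alpha ∨ omega = alpha
xi ∧ alpha = xi
kappa ∧ lambda = iota
kappa ∨ beta = kappa
iota ∨ kappa = kappa
xi ∧ kappa = tau
alpha ∧ tau = tau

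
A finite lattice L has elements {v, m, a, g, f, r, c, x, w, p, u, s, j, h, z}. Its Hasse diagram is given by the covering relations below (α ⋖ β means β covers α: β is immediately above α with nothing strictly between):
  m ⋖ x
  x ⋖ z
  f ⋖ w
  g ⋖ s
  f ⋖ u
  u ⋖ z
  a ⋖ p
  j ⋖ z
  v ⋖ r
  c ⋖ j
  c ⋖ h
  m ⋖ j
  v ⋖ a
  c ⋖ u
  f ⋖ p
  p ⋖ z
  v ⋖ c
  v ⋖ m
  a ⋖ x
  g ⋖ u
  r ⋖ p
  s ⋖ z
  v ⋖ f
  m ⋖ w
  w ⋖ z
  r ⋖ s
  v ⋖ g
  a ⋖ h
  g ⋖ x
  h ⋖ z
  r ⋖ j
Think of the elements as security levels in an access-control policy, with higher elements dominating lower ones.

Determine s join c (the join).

z

Common upper bounds of {s, c}: z.
The least among these is z.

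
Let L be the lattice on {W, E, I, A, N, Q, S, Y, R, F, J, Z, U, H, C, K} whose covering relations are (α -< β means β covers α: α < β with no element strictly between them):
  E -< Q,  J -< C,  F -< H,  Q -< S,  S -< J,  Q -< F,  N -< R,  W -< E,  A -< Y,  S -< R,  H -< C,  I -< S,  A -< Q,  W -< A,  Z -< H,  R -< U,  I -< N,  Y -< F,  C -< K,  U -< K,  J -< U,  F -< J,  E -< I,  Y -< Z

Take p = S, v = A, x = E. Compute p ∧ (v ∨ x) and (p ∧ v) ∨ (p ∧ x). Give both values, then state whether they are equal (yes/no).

v ∨ x = Q, so p ∧ (v ∨ x) = S ∧ Q = Q.
p ∧ v = A and p ∧ x = E, so (p ∧ v) ∨ (p ∧ x) = A ∨ E = Q.
Equal: yes.

Q; Q; yes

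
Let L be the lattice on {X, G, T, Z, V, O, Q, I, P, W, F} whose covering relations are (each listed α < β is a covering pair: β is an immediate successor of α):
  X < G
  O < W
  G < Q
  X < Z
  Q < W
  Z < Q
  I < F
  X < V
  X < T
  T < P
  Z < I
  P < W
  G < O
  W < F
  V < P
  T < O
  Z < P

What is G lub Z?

Common upper bounds of {G, Z}: F, Q, W.
The least among these is Q.

Q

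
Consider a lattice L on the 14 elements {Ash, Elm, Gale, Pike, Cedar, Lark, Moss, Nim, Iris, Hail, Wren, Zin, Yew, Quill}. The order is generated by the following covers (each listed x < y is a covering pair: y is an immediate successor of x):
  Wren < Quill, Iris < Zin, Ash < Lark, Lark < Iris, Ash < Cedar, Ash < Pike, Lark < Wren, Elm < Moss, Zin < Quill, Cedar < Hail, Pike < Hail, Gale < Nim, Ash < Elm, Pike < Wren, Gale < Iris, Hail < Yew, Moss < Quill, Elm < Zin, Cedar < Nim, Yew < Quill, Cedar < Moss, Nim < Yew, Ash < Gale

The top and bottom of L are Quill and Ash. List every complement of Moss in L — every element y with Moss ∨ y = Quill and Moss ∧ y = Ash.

Gale, Iris, Lark, Pike, Wren

Need y with Moss ∨ y = Quill and Moss ∧ y = Ash.
Checking each element gives: Gale, Iris, Lark, Pike, Wren.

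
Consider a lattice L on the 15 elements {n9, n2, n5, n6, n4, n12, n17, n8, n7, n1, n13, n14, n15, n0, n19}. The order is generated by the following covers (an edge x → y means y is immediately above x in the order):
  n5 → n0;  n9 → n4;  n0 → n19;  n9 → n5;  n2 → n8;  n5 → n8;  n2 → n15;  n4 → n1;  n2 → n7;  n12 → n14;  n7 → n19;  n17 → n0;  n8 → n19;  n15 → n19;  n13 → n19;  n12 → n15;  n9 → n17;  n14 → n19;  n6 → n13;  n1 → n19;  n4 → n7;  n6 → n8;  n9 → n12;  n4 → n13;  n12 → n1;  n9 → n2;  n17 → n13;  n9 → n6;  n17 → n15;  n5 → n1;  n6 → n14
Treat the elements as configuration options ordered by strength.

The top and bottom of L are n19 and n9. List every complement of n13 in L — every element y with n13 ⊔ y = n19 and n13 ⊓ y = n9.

Need y with n13 ∨ y = n19 and n13 ∧ y = n9.
Checking each element gives: n12, n2, n5.

n12, n2, n5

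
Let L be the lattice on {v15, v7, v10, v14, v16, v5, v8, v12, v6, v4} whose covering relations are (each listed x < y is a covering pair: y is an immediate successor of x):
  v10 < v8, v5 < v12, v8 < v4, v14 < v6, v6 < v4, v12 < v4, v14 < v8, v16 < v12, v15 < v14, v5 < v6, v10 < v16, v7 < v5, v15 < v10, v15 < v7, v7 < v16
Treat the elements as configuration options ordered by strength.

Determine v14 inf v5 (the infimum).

Common lower bounds of {v14, v5}: v15.
The greatest among these is v15.

v15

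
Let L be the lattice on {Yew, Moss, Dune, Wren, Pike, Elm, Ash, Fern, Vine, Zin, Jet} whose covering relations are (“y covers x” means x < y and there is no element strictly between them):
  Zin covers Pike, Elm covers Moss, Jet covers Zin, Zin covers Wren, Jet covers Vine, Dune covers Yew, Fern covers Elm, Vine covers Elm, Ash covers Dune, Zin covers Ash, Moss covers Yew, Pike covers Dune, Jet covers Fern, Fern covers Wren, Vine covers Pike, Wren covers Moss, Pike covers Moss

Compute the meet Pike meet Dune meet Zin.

Dune

Common lower bounds of {Pike, Dune, Zin}: Dune, Yew.
The greatest among these is Dune.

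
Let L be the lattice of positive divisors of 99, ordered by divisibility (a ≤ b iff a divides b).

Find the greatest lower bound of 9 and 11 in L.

Common lower bounds of {9, 11}: 1.
The greatest among these is 1.

1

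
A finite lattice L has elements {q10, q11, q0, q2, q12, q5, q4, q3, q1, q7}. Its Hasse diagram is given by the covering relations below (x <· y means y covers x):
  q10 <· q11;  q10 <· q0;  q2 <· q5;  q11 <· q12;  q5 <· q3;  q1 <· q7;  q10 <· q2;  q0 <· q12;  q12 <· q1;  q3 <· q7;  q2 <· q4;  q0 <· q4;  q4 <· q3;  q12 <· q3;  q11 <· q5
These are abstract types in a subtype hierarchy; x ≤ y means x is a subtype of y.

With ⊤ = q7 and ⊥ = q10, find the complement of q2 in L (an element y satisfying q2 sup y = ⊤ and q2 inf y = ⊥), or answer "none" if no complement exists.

q1

Need y with q2 ∨ y = q7 and q2 ∧ y = q10.
Checking each element gives: q1.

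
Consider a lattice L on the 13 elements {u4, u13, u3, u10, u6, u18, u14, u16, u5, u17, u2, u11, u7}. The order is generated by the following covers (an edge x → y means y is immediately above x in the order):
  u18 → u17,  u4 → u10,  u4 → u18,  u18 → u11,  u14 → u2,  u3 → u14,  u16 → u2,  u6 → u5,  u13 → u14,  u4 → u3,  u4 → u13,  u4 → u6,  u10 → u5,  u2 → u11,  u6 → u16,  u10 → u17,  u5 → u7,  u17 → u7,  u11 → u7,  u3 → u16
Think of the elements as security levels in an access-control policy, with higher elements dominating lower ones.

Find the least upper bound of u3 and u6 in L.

Common upper bounds of {u3, u6}: u11, u16, u2, u7.
The least among these is u16.

u16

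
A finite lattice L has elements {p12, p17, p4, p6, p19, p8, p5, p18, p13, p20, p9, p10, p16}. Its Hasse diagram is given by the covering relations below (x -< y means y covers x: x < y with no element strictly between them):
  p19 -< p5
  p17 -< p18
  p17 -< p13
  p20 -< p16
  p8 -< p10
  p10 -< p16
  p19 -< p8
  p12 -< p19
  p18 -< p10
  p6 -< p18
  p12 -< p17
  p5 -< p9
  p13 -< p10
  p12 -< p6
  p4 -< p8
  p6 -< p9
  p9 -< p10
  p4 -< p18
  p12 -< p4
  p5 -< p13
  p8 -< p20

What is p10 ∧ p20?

p8

Common lower bounds of {p10, p20}: p12, p19, p4, p8.
The greatest among these is p8.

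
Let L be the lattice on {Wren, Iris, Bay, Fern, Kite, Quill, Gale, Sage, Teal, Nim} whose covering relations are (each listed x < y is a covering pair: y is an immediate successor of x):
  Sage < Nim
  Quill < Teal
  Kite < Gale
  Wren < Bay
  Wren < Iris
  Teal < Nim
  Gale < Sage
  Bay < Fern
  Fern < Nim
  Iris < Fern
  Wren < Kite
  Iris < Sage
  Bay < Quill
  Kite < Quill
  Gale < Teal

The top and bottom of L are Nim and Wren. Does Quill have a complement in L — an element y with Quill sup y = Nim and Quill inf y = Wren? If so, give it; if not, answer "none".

Need y with Quill ∨ y = Nim and Quill ∧ y = Wren.
Checking each element gives: Iris.

Iris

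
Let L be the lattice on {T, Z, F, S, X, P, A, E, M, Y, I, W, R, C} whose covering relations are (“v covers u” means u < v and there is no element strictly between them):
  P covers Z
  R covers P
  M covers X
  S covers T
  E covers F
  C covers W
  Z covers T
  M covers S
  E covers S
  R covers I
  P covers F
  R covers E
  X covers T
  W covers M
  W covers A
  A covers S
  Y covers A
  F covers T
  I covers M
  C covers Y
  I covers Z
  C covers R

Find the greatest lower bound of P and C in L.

Common lower bounds of {P, C}: F, P, T, Z.
The greatest among these is P.

P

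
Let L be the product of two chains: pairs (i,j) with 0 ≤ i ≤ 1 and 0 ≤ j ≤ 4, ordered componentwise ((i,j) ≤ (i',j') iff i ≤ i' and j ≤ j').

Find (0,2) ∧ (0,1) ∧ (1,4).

(0,1)

In a product of chains, the meet is componentwise min, giving (0,1).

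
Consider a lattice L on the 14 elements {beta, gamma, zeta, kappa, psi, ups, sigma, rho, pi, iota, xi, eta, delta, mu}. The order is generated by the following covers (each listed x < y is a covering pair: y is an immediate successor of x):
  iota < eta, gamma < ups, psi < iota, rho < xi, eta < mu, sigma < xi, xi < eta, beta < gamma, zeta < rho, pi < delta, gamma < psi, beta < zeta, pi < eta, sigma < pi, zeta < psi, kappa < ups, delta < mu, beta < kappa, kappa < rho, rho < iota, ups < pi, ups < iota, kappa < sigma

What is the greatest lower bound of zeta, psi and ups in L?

beta

Common lower bounds of {zeta, psi, ups}: beta.
The greatest among these is beta.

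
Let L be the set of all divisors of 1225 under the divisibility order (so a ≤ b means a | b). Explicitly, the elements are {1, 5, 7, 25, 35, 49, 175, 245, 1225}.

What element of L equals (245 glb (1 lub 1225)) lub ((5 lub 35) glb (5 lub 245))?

1 ∨ 1225 = 1225
245 ∧ 1225 = 245
5 ∨ 35 = 35
5 ∨ 245 = 245
35 ∧ 245 = 35
245 ∨ 35 = 245

245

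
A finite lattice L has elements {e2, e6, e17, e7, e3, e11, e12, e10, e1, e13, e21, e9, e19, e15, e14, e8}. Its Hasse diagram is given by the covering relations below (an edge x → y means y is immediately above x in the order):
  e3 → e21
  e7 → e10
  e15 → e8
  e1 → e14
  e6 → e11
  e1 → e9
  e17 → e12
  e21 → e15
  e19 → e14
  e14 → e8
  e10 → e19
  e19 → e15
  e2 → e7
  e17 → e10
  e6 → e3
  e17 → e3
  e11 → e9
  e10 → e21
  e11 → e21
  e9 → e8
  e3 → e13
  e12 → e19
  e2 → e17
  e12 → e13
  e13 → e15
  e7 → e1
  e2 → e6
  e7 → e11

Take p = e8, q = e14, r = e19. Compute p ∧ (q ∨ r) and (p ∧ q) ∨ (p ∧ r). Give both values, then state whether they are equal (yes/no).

e14; e14; yes

q ∨ r = e14, so p ∧ (q ∨ r) = e8 ∧ e14 = e14.
p ∧ q = e14 and p ∧ r = e19, so (p ∧ q) ∨ (p ∧ r) = e14 ∨ e19 = e14.
Equal: yes.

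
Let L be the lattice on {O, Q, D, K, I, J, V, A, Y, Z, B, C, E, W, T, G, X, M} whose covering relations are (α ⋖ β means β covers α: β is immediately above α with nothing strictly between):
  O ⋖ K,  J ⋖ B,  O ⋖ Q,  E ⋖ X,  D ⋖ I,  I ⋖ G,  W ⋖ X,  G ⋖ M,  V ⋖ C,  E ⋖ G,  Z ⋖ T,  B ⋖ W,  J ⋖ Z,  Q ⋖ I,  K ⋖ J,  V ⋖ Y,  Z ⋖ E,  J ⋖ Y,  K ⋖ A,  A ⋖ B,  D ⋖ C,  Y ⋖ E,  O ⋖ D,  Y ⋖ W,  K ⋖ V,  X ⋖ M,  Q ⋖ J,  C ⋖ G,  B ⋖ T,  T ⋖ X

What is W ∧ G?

Y

Common lower bounds of {W, G}: J, K, O, Q, V, Y.
The greatest among these is Y.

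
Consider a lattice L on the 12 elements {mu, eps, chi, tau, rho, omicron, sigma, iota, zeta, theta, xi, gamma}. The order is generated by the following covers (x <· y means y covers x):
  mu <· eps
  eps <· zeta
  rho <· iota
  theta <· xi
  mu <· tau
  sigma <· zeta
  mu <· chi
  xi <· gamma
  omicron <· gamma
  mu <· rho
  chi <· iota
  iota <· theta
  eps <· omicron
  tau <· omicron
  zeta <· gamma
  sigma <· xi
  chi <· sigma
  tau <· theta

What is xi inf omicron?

Common lower bounds of {xi, omicron}: mu, tau.
The greatest among these is tau.

tau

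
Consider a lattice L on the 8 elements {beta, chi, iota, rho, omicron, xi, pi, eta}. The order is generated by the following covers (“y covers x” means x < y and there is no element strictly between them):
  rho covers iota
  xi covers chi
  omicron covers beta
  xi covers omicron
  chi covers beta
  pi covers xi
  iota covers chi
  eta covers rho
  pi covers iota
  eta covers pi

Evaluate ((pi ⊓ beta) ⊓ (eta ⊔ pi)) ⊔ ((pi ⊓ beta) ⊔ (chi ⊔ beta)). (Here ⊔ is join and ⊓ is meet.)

pi ∧ beta = beta
eta ∨ pi = eta
beta ∧ eta = beta
pi ∧ beta = beta
chi ∨ beta = chi
beta ∨ chi = chi
beta ∨ chi = chi

chi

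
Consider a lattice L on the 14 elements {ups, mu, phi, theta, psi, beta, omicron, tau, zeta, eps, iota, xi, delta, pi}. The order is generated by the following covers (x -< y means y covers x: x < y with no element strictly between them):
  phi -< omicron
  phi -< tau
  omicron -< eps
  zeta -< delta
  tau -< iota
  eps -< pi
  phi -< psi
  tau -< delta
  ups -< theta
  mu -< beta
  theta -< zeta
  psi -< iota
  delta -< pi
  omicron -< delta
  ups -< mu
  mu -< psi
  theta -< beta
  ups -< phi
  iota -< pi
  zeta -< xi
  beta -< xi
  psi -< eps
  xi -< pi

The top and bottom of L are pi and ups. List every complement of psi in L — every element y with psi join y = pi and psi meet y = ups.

theta, zeta

Need y with psi ∨ y = pi and psi ∧ y = ups.
Checking each element gives: theta, zeta.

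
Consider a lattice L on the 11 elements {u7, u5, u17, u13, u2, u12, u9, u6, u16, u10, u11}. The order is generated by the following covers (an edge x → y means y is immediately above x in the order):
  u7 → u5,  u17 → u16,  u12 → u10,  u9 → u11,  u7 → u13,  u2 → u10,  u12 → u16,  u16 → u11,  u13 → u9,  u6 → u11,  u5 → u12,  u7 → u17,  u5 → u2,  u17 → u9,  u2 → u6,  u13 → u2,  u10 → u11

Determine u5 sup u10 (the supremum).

u10

Common upper bounds of {u5, u10}: u10, u11.
The least among these is u10.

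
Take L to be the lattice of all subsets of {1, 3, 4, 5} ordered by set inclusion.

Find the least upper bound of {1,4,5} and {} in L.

{1,4,5}

Under ⊆, join is union: {1,4,5} ∪ {} = {1,4,5}.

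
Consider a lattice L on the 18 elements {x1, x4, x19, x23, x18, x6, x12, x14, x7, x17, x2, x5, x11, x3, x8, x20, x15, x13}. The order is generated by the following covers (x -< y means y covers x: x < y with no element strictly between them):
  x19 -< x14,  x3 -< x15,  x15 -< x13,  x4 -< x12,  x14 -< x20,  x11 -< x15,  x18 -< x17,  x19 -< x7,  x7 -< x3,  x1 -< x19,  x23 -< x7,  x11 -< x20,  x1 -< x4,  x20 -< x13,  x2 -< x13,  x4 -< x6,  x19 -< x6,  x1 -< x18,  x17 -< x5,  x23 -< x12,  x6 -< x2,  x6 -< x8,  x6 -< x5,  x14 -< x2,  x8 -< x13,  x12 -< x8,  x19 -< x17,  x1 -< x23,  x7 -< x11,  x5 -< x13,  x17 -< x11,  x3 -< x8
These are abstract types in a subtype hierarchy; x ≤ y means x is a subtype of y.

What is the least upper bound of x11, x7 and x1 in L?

Common upper bounds of {x11, x7, x1}: x11, x13, x15, x20.
The least among these is x11.

x11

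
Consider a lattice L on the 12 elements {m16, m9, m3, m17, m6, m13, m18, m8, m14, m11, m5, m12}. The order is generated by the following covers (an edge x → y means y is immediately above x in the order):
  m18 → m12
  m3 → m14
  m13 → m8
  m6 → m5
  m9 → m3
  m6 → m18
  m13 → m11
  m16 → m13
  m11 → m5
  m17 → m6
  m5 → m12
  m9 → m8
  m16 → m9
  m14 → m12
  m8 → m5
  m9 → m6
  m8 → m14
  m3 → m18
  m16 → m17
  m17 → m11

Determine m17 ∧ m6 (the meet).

m17

Common lower bounds of {m17, m6}: m16, m17.
The greatest among these is m17.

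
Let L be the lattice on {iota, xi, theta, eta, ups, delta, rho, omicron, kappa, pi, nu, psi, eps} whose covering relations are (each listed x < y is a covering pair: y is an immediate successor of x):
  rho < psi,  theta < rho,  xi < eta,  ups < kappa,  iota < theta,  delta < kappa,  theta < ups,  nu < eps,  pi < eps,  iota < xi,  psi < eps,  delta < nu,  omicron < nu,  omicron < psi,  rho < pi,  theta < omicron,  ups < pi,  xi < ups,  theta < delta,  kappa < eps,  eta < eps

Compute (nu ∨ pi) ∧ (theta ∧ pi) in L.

nu ∨ pi = eps
theta ∧ pi = theta
eps ∧ theta = theta

theta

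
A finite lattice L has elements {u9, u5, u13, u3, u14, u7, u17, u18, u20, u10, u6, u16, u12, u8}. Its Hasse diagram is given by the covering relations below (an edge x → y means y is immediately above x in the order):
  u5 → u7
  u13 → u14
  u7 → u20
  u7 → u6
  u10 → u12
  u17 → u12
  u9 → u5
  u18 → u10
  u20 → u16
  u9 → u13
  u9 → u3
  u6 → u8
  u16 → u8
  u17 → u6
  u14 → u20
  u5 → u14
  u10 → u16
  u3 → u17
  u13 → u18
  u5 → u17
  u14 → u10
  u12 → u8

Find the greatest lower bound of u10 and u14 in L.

Common lower bounds of {u10, u14}: u13, u14, u5, u9.
The greatest among these is u14.

u14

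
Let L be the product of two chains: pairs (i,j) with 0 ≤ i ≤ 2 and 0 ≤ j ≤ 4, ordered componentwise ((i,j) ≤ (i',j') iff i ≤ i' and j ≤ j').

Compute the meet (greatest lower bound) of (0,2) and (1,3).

Common lower bounds of {(0,2), (1,3)}: (0,0), (0,1), (0,2).
The greatest among these is (0,2).

(0,2)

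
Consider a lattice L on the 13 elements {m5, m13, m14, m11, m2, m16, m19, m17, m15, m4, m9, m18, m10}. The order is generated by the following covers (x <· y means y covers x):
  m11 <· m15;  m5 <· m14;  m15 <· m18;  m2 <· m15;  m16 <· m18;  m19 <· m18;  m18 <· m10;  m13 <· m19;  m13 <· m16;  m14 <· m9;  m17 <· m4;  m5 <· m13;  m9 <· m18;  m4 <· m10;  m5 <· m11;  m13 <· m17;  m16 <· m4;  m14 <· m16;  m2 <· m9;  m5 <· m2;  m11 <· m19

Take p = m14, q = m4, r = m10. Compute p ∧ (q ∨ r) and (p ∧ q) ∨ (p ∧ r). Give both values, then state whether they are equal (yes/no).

q ∨ r = m10, so p ∧ (q ∨ r) = m14 ∧ m10 = m14.
p ∧ q = m14 and p ∧ r = m14, so (p ∧ q) ∨ (p ∧ r) = m14 ∨ m14 = m14.
Equal: yes.

m14; m14; yes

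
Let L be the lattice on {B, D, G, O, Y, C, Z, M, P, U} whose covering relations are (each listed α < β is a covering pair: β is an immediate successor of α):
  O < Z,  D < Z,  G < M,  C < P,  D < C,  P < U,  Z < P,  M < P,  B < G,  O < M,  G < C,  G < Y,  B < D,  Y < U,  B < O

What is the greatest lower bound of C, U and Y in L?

Common lower bounds of {C, U, Y}: B, G.
The greatest among these is G.

G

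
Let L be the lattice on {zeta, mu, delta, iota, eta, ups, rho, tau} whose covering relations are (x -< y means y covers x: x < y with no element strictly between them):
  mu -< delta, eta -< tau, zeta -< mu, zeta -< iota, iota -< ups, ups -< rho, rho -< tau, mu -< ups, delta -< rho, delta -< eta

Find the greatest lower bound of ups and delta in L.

mu

Common lower bounds of {ups, delta}: mu, zeta.
The greatest among these is mu.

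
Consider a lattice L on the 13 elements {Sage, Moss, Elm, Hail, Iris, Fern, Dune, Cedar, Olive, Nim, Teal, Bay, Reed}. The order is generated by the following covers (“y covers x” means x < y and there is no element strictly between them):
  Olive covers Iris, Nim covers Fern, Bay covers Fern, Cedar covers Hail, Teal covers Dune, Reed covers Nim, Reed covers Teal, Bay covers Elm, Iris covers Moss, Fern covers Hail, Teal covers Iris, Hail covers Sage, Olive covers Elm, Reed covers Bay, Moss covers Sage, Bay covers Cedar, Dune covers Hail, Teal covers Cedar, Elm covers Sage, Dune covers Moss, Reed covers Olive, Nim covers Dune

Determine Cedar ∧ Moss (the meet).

Common lower bounds of {Cedar, Moss}: Sage.
The greatest among these is Sage.

Sage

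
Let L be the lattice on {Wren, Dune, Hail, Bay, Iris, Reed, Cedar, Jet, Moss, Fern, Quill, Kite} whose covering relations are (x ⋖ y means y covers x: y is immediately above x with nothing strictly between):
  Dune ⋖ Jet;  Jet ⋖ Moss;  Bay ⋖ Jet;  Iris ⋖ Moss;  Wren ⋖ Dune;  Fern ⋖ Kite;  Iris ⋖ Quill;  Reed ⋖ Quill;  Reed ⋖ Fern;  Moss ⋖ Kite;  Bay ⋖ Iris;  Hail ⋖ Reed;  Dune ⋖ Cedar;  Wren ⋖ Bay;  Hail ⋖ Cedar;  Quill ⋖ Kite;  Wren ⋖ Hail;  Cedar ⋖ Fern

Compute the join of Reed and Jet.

Kite

Common upper bounds of {Reed, Jet}: Kite.
The least among these is Kite.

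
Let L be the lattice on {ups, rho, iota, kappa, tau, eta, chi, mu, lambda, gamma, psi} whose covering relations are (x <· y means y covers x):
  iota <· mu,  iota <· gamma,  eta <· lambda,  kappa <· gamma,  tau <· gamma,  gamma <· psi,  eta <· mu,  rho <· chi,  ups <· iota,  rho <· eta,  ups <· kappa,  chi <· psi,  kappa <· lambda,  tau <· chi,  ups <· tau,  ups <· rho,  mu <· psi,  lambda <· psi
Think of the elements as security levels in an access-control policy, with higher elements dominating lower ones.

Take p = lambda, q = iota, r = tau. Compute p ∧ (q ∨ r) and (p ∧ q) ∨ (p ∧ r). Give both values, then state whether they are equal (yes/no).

q ∨ r = gamma, so p ∧ (q ∨ r) = lambda ∧ gamma = kappa.
p ∧ q = ups and p ∧ r = ups, so (p ∧ q) ∨ (p ∧ r) = ups ∨ ups = ups.
Equal: no.

kappa; ups; no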